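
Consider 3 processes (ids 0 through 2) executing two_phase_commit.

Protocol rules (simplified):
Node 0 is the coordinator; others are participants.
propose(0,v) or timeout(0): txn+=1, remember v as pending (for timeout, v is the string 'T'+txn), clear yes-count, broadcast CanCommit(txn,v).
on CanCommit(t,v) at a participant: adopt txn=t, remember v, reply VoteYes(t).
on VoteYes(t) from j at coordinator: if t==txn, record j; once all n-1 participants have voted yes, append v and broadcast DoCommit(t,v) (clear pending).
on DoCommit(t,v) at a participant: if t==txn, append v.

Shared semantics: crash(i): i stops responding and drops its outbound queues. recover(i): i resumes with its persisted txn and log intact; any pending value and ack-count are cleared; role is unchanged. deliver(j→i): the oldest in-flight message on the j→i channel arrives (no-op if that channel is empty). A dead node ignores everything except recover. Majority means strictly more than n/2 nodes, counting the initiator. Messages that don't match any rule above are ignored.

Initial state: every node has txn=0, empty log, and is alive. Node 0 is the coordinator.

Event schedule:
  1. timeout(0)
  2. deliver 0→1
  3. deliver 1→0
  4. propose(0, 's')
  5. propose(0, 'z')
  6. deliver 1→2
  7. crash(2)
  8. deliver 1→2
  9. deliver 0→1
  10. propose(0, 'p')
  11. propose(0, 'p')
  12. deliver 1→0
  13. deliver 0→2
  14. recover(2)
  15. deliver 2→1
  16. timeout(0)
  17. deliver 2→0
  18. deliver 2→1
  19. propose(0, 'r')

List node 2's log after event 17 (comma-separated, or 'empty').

empty

[1] timeout(0) → N0(coor t1 [-])
[2] deliver 0→1 → N1(part t1 [-])
[3] deliver 1→0 → ∅
[4] propose(0,'s') → N0(coor t2 [-])
[5] propose(0,'z') → N0(coor t3 [-])
[6] deliver 1→2 → ∅
[7] crash(2) → N2(✗part t0 [-])
[8] deliver 1→2 → ∅
[9] deliver 0→1 → N1(part t2 [-])
[10] propose(0,'p') → N0(coor t4 [-])
[11] propose(0,'p') → N0(coor t5 [-])
[12] deliver 1→0 → ∅
[13] deliver 0→2 → ∅
[14] recover(2) → N2(part t0 [-])
[15] deliver 2→1 → ∅
[16] timeout(0) → N0(coor t6 [-])
[17] deliver 2→0 → ∅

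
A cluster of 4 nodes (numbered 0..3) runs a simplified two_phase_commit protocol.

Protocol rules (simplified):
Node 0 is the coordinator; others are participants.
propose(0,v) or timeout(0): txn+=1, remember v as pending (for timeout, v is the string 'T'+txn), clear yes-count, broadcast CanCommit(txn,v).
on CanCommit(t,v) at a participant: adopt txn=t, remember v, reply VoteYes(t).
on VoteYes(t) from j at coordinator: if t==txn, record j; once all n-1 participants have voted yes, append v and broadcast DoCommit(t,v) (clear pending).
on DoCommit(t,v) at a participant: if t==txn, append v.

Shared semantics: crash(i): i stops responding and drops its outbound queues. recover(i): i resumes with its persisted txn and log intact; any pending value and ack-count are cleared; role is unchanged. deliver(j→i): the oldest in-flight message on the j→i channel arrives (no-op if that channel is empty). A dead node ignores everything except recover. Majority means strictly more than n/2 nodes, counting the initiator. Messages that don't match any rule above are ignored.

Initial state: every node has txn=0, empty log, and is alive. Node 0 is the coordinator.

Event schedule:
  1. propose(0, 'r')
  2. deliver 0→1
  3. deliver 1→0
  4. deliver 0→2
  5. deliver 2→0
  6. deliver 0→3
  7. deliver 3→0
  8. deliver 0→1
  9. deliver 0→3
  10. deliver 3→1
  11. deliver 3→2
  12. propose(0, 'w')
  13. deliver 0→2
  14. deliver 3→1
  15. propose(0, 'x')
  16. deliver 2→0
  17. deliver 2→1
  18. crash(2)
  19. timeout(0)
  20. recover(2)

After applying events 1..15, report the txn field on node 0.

step 1 propose(0,'r'): 0={coor,t=1,log=-}
step 2 deliver 0→1: 1={part,t=1,log=-}
step 3 deliver 1→0: —
step 4 deliver 0→2: 2={part,t=1,log=-}
step 5 deliver 2→0: —
step 6 deliver 0→3: 3={part,t=1,log=-}
step 7 deliver 3→0: 0={coor,t=1,log=r}
step 8 deliver 0→1: 1={part,t=1,log=r}
step 9 deliver 0→3: 3={part,t=1,log=r}
step 10 deliver 3→1: —
step 11 deliver 3→2: —
step 12 propose(0,'w'): 0={coor,t=2,log=r}
step 13 deliver 0→2: 2={part,t=1,log=r}
step 14 deliver 3→1: —
step 15 propose(0,'x'): 0={coor,t=3,log=r}

3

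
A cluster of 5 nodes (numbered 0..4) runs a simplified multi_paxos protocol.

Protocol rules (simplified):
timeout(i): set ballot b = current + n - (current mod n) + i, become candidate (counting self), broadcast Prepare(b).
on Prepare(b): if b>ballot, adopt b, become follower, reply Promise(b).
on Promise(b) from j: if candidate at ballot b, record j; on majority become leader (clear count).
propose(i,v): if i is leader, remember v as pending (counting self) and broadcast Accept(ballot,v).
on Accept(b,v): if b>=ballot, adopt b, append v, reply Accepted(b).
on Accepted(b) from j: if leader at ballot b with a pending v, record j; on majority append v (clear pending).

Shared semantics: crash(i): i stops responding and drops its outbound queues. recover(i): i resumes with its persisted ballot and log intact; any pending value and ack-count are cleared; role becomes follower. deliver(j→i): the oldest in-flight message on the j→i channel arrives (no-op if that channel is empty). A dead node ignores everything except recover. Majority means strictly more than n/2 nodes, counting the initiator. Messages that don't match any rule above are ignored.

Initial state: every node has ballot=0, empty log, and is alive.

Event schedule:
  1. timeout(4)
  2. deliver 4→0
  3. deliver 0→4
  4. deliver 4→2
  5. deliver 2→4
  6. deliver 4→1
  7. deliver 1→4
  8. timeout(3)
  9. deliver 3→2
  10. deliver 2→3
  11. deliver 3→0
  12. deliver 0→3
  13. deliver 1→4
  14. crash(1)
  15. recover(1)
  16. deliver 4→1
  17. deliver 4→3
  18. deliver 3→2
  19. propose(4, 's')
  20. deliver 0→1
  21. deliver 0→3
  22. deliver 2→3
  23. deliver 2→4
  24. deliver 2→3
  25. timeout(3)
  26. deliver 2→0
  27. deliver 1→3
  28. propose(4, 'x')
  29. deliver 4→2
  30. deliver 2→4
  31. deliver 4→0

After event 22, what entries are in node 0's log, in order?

empty

after 1 — timeout(4): n4:cand/b9/[-]
after 2 — deliver 4→0: n0:foll/b9/[-]
after 3 — deliver 0→4: ·
after 4 — deliver 4→2: n2:foll/b9/[-]
after 5 — deliver 2→4: n4:lead/b9/[-]
after 6 — deliver 4→1: n1:foll/b9/[-]
after 7 — deliver 1→4: ·
after 8 — timeout(3): n3:cand/b8/[-]
after 9 — deliver 3→2: ·
after 10 — deliver 2→3: ·
after 11 — deliver 3→0: ·
after 12 — deliver 0→3: ·
after 13 — deliver 1→4: ·
after 14 — crash(1): n1:✗foll/b9/[-]
after 15 — recover(1): n1:foll/b9/[-]
after 16 — deliver 4→1: ·
after 17 — deliver 4→3: n3:foll/b9/[-]
after 18 — deliver 3→2: ·
after 19 — propose(4,'s'): ·
after 20 — deliver 0→1: ·
after 21 — deliver 0→3: ·
after 22 — deliver 2→3: ·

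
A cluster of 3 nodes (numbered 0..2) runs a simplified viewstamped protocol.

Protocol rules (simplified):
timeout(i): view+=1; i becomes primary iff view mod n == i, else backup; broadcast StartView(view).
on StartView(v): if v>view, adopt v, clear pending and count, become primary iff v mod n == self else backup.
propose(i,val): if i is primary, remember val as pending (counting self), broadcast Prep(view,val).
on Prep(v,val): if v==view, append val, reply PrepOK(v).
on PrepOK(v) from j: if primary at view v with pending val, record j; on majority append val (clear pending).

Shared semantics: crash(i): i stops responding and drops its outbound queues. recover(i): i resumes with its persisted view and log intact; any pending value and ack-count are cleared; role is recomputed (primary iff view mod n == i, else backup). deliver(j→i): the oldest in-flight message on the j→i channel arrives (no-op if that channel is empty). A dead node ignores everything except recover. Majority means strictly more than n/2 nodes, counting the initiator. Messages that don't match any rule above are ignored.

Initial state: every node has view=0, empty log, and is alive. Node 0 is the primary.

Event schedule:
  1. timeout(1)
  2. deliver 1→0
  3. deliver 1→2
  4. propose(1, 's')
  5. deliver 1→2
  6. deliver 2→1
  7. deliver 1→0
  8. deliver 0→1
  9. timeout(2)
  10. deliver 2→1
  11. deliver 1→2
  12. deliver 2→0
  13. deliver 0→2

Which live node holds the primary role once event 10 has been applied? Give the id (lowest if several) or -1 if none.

step 1 timeout(1): 1={prim,v=1,log=-}
step 2 deliver 1→0: 0={back,v=1,log=-}
step 3 deliver 1→2: 2={back,v=1,log=-}
step 4 propose(1,'s'): —
step 5 deliver 1→2: 2={back,v=1,log=s}
step 6 deliver 2→1: 1={prim,v=1,log=s}
step 7 deliver 1→0: 0={back,v=1,log=s}
step 8 deliver 0→1: —
step 9 timeout(2): 2={prim,v=2,log=s}
step 10 deliver 2→1: 1={back,v=2,log=s}

2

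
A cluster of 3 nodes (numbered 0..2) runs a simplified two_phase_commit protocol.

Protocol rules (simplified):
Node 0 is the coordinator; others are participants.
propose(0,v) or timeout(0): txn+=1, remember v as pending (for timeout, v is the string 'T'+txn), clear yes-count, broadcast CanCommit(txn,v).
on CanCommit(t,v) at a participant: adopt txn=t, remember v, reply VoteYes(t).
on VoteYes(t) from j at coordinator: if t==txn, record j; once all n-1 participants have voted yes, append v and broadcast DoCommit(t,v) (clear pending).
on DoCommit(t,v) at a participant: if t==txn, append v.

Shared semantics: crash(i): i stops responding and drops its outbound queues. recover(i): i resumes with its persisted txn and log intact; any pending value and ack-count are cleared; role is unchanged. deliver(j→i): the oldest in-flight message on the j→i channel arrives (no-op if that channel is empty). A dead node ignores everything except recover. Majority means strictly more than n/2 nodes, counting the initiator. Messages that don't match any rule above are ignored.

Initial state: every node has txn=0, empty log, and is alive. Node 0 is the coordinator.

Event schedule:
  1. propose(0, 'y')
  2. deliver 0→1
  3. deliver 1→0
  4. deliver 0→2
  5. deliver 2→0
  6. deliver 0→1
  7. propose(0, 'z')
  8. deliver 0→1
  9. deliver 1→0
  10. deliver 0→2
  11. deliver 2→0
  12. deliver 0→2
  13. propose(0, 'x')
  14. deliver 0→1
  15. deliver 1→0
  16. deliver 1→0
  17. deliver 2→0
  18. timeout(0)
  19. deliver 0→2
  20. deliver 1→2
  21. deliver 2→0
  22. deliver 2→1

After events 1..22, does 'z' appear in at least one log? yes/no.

no

e1 propose(0,'y'): 0[coor,t=1,-]
e2 deliver 0→1: 1[part,t=1,-]
e3 deliver 1→0: ·
e4 deliver 0→2: 2[part,t=1,-]
e5 deliver 2→0: 0[coor,t=1,y]
e6 deliver 0→1: 1[part,t=1,y]
e7 propose(0,'z'): 0[coor,t=2,y]
e8 deliver 0→1: 1[part,t=2,y]
e9 deliver 1→0: ·
e10 deliver 0→2: 2[part,t=1,y]
e11 deliver 2→0: ·
e12 deliver 0→2: 2[part,t=2,y]
e13 propose(0,'x'): 0[coor,t=3,y]
e14 deliver 0→1: 1[part,t=3,y]
e15 deliver 1→0: ·
e16 deliver 1→0: ·
e17 deliver 2→0: ·
e18 timeout(0): 0[coor,t=4,y]
e19 deliver 0→2: 2[part,t=3,y]
e20 deliver 1→2: ·
e21 deliver 2→0: ·
e22 deliver 2→1: ·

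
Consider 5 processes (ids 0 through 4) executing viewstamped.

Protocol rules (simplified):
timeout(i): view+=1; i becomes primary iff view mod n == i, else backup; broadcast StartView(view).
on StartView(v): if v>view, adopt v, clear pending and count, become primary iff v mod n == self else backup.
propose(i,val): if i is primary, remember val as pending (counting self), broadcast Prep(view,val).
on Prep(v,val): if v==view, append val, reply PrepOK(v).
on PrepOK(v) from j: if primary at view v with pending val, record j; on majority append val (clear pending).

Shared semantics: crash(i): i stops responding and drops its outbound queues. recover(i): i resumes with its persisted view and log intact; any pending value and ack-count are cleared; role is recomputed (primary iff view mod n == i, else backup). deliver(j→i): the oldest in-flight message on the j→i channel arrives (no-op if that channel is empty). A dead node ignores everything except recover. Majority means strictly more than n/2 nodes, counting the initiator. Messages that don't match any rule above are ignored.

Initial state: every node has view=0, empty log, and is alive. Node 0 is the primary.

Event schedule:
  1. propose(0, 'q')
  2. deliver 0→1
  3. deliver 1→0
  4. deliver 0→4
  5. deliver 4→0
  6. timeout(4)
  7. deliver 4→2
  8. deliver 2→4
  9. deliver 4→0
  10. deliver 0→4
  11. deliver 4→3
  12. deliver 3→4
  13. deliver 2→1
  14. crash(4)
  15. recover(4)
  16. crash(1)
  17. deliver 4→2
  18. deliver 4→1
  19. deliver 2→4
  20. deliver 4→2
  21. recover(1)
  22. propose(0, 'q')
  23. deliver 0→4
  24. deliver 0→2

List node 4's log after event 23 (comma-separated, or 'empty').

1. propose(0,'q'):  nop
2. deliver 0→1:  <1:back v0 q>
3. deliver 1→0:  nop
4. deliver 0→4:  <4:back v0 q>
5. deliver 4→0:  <0:prim v0 q>
6. timeout(4):  <4:back v1 q>
7. deliver 4→2:  <2:back v1 ->
8. deliver 2→4:  nop
9. deliver 4→0:  <0:back v1 q>
10. deliver 0→4:  nop
11. deliver 4→3:  <3:back v1 ->
12. deliver 3→4:  nop
13. deliver 2→1:  nop
14. crash(4):  <4:✗back v1 q>
15. recover(4):  <4:back v1 q>
16. crash(1):  <1:✗back v0 q>
17. deliver 4→2:  nop
18. deliver 4→1:  nop
19. deliver 2→4:  nop
20. deliver 4→2:  nop
21. recover(1):  <1:back v0 q>
22. propose(0,'q'):  nop
23. deliver 0→4:  nop

q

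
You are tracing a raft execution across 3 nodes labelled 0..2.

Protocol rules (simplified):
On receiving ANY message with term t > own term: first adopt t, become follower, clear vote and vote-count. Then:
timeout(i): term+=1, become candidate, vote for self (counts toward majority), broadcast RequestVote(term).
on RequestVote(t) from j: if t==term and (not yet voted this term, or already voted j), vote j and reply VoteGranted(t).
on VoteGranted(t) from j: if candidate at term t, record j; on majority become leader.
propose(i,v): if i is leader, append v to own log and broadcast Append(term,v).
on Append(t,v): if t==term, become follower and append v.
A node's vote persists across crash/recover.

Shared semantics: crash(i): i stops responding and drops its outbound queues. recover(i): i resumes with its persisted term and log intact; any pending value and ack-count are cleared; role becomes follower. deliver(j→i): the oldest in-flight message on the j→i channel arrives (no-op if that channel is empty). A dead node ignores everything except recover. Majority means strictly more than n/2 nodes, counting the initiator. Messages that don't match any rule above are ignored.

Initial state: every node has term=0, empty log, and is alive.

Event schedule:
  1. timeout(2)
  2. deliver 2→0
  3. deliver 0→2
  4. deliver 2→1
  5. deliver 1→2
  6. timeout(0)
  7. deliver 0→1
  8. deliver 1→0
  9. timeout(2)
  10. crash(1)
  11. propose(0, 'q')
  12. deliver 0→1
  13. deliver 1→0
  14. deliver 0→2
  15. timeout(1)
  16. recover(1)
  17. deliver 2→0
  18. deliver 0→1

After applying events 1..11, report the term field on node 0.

after 1 — timeout(2): n2:cand/t1/[-]
after 2 — deliver 2→0: n0:foll/t1/[-]
after 3 — deliver 0→2: n2:lead/t1/[-]
after 4 — deliver 2→1: n1:foll/t1/[-]
after 5 — deliver 1→2: ·
after 6 — timeout(0): n0:cand/t2/[-]
after 7 — deliver 0→1: n1:foll/t2/[-]
after 8 — deliver 1→0: n0:lead/t2/[-]
after 9 — timeout(2): n2:cand/t2/[-]
after 10 — crash(1): n1:✗foll/t2/[-]
after 11 — propose(0,'q'): n0:lead/t2/[q]

2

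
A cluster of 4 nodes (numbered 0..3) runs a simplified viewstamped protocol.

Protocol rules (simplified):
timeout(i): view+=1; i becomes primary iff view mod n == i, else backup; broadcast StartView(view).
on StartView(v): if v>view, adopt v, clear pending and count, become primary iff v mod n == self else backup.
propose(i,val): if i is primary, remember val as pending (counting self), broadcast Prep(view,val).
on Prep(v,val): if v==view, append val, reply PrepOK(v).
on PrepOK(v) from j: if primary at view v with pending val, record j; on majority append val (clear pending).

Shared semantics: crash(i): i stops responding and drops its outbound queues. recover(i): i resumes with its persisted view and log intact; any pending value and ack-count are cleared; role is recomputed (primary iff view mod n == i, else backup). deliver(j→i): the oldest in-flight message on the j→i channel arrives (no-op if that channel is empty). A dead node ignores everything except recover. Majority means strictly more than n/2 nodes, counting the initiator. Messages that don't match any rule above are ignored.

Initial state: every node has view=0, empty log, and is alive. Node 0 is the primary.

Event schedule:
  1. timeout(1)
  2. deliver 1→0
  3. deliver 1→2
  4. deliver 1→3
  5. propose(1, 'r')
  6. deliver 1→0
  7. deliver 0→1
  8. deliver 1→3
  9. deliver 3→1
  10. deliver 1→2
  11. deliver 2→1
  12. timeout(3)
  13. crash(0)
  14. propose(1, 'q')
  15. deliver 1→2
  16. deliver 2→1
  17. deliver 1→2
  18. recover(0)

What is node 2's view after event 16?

1. timeout(1):  <1:prim v1 ->
2. deliver 1→0:  <0:back v1 ->
3. deliver 1→2:  <2:back v1 ->
4. deliver 1→3:  <3:back v1 ->
5. propose(1,'r'):  nop
6. deliver 1→0:  <0:back v1 r>
7. deliver 0→1:  nop
8. deliver 1→3:  <3:back v1 r>
9. deliver 3→1:  <1:prim v1 r>
10. deliver 1→2:  <2:back v1 r>
11. deliver 2→1:  nop
12. timeout(3):  <3:back v2 r>
13. crash(0):  <0:✗back v1 r>
14. propose(1,'q'):  nop
15. deliver 1→2:  <2:back v1 r,q>
16. deliver 2→1:  nop

1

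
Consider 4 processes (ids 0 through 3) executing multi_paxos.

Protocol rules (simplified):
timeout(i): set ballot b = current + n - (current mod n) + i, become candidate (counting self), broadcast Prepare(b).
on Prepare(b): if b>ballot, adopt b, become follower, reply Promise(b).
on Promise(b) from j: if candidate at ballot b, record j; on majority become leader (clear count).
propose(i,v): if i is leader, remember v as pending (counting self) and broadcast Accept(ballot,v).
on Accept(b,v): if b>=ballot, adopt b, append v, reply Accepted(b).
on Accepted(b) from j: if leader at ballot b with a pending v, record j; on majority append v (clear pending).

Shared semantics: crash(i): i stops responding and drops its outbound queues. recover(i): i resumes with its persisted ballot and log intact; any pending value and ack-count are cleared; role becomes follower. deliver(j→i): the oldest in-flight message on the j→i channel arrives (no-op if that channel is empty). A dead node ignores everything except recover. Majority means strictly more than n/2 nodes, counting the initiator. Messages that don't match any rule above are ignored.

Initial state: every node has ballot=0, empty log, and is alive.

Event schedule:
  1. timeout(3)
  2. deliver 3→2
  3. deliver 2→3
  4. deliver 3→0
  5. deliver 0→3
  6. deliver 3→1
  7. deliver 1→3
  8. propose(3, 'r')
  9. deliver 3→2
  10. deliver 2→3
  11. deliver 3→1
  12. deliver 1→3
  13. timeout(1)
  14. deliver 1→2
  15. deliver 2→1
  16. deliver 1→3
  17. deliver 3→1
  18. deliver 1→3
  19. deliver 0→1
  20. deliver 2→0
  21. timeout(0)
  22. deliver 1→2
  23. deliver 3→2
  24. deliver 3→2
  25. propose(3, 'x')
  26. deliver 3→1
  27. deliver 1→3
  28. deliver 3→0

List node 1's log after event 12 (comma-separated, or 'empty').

r

e1 timeout(3): 3[cand,b=7,-]
e2 deliver 3→2: 2[foll,b=7,-]
e3 deliver 2→3: ·
e4 deliver 3→0: 0[foll,b=7,-]
e5 deliver 0→3: 3[lead,b=7,-]
e6 deliver 3→1: 1[foll,b=7,-]
e7 deliver 1→3: ·
e8 propose(3,'r'): ·
e9 deliver 3→2: 2[foll,b=7,r]
e10 deliver 2→3: ·
e11 deliver 3→1: 1[foll,b=7,r]
e12 deliver 1→3: 3[lead,b=7,r]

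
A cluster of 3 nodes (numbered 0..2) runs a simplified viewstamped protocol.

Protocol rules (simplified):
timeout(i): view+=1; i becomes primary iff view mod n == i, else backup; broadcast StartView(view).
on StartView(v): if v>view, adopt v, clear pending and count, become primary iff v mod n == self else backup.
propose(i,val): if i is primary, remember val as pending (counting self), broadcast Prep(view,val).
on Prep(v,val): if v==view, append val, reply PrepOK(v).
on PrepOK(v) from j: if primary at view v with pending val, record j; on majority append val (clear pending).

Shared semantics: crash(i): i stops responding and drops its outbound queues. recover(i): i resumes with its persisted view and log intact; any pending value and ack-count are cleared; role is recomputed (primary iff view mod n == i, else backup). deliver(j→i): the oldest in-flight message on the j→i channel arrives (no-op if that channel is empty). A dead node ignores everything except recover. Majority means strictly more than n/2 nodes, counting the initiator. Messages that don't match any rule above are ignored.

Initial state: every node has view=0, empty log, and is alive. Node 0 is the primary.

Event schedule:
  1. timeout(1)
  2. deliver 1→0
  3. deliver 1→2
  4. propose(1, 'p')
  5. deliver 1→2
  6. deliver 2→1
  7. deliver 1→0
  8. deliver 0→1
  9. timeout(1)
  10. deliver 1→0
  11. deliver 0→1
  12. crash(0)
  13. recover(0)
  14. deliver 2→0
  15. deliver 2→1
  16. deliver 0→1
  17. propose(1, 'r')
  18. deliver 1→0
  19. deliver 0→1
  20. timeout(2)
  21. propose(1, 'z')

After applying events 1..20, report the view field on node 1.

2

after 1 — timeout(1): n1:prim/v1/[-]
after 2 — deliver 1→0: n0:back/v1/[-]
after 3 — deliver 1→2: n2:back/v1/[-]
after 4 — propose(1,'p'): ·
after 5 — deliver 1→2: n2:back/v1/[p]
after 6 — deliver 2→1: n1:prim/v1/[p]
after 7 — deliver 1→0: n0:back/v1/[p]
after 8 — deliver 0→1: ·
after 9 — timeout(1): n1:back/v2/[p]
after 10 — deliver 1→0: n0:back/v2/[p]
after 11 — deliver 0→1: ·
after 12 — crash(0): n0:✗back/v2/[p]
after 13 — recover(0): n0:back/v2/[p]
after 14 — deliver 2→0: ·
after 15 — deliver 2→1: ·
after 16 — deliver 0→1: ·
after 17 — propose(1,'r'): ·
after 18 — deliver 1→0: ·
after 19 — deliver 0→1: ·
after 20 — timeout(2): n2:prim/v2/[p]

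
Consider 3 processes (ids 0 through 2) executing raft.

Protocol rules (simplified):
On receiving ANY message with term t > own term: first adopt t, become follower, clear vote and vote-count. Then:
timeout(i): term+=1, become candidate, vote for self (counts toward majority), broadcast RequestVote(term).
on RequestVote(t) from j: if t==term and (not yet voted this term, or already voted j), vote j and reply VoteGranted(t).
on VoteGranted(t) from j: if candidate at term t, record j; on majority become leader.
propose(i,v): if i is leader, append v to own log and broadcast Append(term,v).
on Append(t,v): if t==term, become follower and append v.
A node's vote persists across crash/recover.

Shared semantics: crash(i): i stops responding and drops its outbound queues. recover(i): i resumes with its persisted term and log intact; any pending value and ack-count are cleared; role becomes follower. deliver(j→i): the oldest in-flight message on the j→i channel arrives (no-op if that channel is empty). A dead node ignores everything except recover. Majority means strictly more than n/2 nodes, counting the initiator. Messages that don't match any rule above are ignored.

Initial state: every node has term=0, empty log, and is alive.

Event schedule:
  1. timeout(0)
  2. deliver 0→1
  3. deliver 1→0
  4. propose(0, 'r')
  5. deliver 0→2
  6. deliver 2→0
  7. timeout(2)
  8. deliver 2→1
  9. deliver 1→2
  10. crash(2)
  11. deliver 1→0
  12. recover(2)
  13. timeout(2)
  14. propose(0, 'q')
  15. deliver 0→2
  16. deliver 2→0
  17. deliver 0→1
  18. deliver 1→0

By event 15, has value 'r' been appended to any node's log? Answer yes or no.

yes

[1] timeout(0) → N0(cand t1 [-])
[2] deliver 0→1 → N1(foll t1 [-])
[3] deliver 1→0 → N0(lead t1 [-])
[4] propose(0,'r') → N0(lead t1 [r])
[5] deliver 0→2 → N2(foll t1 [-])
[6] deliver 2→0 → ∅
[7] timeout(2) → N2(cand t2 [-])
[8] deliver 2→1 → N1(foll t2 [-])
[9] deliver 1→2 → N2(lead t2 [-])
[10] crash(2) → N2(✗lead t2 [-])
[11] deliver 1→0 → ∅
[12] recover(2) → N2(foll t2 [-])
[13] timeout(2) → N2(cand t3 [-])
[14] propose(0,'q') → N0(lead t1 [r,q])
[15] deliver 0→2 → ∅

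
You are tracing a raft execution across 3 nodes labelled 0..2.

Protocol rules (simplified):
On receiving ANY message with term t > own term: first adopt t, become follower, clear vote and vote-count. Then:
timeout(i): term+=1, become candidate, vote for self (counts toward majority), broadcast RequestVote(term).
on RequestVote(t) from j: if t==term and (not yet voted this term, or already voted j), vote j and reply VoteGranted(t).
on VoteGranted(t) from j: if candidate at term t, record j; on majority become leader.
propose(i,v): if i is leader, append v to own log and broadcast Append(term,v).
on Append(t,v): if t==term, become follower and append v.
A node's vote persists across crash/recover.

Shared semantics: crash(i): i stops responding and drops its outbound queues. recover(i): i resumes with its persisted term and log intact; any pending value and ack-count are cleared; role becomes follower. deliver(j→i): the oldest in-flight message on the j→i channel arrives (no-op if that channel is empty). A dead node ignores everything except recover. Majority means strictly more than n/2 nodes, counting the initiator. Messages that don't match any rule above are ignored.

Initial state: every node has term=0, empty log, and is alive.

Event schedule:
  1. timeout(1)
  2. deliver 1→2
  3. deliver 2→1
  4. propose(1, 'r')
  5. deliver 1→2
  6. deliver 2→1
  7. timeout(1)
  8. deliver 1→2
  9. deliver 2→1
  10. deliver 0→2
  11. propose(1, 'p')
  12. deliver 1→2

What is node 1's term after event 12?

1. timeout(1):  <1:cand t1 ->
2. deliver 1→2:  <2:foll t1 ->
3. deliver 2→1:  <1:lead t1 ->
4. propose(1,'r'):  <1:lead t1 r>
5. deliver 1→2:  <2:foll t1 r>
6. deliver 2→1:  nop
7. timeout(1):  <1:cand t2 r>
8. deliver 1→2:  <2:foll t2 r>
9. deliver 2→1:  <1:lead t2 r>
10. deliver 0→2:  nop
11. propose(1,'p'):  <1:lead t2 r,p>
12. deliver 1→2:  <2:foll t2 r,p>

2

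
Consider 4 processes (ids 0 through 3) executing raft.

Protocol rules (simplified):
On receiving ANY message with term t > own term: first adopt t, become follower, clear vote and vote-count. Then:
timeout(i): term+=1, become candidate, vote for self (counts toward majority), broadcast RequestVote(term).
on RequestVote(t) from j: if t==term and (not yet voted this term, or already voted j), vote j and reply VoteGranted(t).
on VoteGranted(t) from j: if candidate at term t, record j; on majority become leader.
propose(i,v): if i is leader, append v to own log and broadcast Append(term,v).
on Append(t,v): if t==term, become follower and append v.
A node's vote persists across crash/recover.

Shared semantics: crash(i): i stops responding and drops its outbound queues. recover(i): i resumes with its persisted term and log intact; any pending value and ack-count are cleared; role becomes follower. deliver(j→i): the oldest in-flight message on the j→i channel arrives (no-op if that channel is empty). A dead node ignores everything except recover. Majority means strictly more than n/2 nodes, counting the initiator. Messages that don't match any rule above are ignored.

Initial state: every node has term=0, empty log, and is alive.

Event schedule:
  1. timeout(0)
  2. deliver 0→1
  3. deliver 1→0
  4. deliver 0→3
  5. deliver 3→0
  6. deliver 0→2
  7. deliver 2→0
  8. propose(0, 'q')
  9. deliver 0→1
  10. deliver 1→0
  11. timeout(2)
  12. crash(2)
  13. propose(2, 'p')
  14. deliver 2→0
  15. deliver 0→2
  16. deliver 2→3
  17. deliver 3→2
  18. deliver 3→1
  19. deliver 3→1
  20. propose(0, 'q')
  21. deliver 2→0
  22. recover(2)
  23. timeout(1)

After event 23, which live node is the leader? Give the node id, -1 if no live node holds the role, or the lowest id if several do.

0

after 1 — timeout(0): n0:cand/t1/[-]
after 2 — deliver 0→1: n1:foll/t1/[-]
after 3 — deliver 1→0: ·
after 4 — deliver 0→3: n3:foll/t1/[-]
after 5 — deliver 3→0: n0:lead/t1/[-]
after 6 — deliver 0→2: n2:foll/t1/[-]
after 7 — deliver 2→0: ·
after 8 — propose(0,'q'): n0:lead/t1/[q]
after 9 — deliver 0→1: n1:foll/t1/[q]
after 10 — deliver 1→0: ·
after 11 — timeout(2): n2:cand/t2/[-]
after 12 — crash(2): n2:✗cand/t2/[-]
after 13 — propose(2,'p'): ·
after 14 — deliver 2→0: ·
after 15 — deliver 0→2: ·
after 16 — deliver 2→3: ·
after 17 — deliver 3→2: ·
after 18 — deliver 3→1: ·
after 19 — deliver 3→1: ·
after 20 — propose(0,'q'): n0:lead/t1/[q,q]
after 21 — deliver 2→0: ·
after 22 — recover(2): n2:foll/t2/[-]
after 23 — timeout(1): n1:cand/t2/[q]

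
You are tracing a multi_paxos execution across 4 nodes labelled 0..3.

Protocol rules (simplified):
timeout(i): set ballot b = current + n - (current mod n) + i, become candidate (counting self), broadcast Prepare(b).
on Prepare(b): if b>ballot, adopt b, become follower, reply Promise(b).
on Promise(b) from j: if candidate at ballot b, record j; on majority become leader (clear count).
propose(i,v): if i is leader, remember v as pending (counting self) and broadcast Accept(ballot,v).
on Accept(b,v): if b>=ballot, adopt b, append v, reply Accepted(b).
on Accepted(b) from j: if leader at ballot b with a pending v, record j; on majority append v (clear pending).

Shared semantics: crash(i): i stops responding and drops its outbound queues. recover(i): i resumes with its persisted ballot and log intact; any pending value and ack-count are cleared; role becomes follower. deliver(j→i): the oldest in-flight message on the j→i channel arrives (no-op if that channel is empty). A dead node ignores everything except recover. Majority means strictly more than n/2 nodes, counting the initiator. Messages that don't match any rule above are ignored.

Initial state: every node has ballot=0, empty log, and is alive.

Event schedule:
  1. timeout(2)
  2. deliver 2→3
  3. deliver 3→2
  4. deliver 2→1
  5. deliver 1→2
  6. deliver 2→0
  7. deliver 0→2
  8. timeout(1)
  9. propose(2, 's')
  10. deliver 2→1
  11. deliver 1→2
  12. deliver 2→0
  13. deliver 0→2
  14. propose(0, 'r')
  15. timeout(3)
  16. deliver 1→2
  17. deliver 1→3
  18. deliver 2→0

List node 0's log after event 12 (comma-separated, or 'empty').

s

after 1 — timeout(2): n2:cand/b6/[-]
after 2 — deliver 2→3: n3:foll/b6/[-]
after 3 — deliver 3→2: ·
after 4 — deliver 2→1: n1:foll/b6/[-]
after 5 — deliver 1→2: n2:lead/b6/[-]
after 6 — deliver 2→0: n0:foll/b6/[-]
after 7 — deliver 0→2: ·
after 8 — timeout(1): n1:cand/b9/[-]
after 9 — propose(2,'s'): ·
after 10 — deliver 2→1: ·
after 11 — deliver 1→2: n2:foll/b9/[-]
after 12 — deliver 2→0: n0:foll/b6/[s]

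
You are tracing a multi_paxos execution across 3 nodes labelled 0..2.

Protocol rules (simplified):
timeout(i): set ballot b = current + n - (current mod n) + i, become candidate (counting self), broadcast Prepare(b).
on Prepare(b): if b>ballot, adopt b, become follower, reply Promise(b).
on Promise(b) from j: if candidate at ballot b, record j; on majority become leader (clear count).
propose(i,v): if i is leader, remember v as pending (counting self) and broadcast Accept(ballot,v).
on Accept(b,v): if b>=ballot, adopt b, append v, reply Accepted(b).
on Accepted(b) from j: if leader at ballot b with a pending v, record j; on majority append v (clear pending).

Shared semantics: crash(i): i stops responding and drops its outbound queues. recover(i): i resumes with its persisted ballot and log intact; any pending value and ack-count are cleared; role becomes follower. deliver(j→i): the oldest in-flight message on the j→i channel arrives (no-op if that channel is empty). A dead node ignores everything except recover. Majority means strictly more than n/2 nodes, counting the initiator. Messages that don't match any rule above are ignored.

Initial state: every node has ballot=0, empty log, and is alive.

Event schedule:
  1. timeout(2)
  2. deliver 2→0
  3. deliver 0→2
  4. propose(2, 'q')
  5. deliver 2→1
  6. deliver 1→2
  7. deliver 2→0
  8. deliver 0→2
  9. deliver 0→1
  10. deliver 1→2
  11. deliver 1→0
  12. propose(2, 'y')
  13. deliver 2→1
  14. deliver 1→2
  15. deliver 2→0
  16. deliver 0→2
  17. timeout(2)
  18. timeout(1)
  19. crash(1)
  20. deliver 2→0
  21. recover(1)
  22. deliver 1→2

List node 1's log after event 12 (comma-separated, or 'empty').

empty

step 1 timeout(2): 2={cand,b=5,log=-}
step 2 deliver 2→0: 0={foll,b=5,log=-}
step 3 deliver 0→2: 2={lead,b=5,log=-}
step 4 propose(2,'q'): —
step 5 deliver 2→1: 1={foll,b=5,log=-}
step 6 deliver 1→2: —
step 7 deliver 2→0: 0={foll,b=5,log=q}
step 8 deliver 0→2: 2={lead,b=5,log=q}
step 9 deliver 0→1: —
step 10 deliver 1→2: —
step 11 deliver 1→0: —
step 12 propose(2,'y'): —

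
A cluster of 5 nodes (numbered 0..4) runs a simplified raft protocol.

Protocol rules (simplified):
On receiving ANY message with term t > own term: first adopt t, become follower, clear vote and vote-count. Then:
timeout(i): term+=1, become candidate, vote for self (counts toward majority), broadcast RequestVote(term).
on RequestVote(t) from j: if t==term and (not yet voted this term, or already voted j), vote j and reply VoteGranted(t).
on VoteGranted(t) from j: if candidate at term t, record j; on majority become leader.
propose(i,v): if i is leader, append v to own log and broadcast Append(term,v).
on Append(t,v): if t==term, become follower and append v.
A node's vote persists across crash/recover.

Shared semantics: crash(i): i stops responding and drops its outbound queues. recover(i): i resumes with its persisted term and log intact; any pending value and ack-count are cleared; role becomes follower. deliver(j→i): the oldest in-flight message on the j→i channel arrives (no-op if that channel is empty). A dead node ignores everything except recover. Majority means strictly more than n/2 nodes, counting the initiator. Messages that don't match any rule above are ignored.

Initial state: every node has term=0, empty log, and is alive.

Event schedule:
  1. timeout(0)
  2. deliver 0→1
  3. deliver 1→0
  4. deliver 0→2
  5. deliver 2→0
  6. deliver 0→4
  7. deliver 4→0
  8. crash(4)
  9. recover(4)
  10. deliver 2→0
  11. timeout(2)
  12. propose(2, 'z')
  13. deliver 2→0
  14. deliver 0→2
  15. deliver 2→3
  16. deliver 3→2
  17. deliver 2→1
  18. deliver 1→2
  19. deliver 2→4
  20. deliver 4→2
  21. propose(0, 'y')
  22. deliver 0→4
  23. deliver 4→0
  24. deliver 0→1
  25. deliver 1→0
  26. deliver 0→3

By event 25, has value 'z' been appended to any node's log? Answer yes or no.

no

1. timeout(0):  <0:cand t1 ->
2. deliver 0→1:  <1:foll t1 ->
3. deliver 1→0:  nop
4. deliver 0→2:  <2:foll t1 ->
5. deliver 2→0:  <0:lead t1 ->
6. deliver 0→4:  <4:foll t1 ->
7. deliver 4→0:  nop
8. crash(4):  <4:✗foll t1 ->
9. recover(4):  <4:foll t1 ->
10. deliver 2→0:  nop
11. timeout(2):  <2:cand t2 ->
12. propose(2,'z'):  nop
13. deliver 2→0:  <0:foll t2 ->
14. deliver 0→2:  nop
15. deliver 2→3:  <3:foll t2 ->
16. deliver 3→2:  <2:lead t2 ->
17. deliver 2→1:  <1:foll t2 ->
18. deliver 1→2:  nop
19. deliver 2→4:  <4:foll t2 ->
20. deliver 4→2:  nop
21. propose(0,'y'):  nop
22. deliver 0→4:  nop
23. deliver 4→0:  nop
24. deliver 0→1:  nop
25. deliver 1→0:  nop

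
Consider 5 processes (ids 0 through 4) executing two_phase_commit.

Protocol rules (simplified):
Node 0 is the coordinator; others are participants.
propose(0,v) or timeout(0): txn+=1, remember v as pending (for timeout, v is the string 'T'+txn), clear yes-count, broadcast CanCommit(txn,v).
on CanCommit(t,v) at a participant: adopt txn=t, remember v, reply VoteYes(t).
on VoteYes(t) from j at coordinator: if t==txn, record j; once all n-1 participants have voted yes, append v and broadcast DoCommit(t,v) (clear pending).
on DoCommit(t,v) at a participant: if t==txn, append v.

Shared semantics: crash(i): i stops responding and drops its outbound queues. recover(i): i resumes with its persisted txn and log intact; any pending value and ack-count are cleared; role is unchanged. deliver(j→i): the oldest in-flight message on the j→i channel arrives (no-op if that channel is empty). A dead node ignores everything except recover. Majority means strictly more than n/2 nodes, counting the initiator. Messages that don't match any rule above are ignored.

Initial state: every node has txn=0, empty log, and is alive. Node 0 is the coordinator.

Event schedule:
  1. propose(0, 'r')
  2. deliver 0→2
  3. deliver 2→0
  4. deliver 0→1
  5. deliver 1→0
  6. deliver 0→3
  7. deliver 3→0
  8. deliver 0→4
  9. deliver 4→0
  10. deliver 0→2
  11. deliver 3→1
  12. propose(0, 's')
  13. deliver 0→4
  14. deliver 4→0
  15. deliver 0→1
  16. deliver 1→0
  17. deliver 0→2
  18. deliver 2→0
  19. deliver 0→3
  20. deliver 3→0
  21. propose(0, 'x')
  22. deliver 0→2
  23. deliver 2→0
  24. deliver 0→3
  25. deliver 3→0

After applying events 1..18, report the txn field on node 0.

[1] propose(0,'r') → N0(coor t1 [-])
[2] deliver 0→2 → N2(part t1 [-])
[3] deliver 2→0 → ∅
[4] deliver 0→1 → N1(part t1 [-])
[5] deliver 1→0 → ∅
[6] deliver 0→3 → N3(part t1 [-])
[7] deliver 3→0 → ∅
[8] deliver 0→4 → N4(part t1 [-])
[9] deliver 4→0 → N0(coor t1 [r])
[10] deliver 0→2 → N2(part t1 [r])
[11] deliver 3→1 → ∅
[12] propose(0,'s') → N0(coor t2 [r])
[13] deliver 0→4 → N4(part t1 [r])
[14] deliver 4→0 → ∅
[15] deliver 0→1 → N1(part t1 [r])
[16] deliver 1→0 → ∅
[17] deliver 0→2 → N2(part t2 [r])
[18] deliver 2→0 → ∅

2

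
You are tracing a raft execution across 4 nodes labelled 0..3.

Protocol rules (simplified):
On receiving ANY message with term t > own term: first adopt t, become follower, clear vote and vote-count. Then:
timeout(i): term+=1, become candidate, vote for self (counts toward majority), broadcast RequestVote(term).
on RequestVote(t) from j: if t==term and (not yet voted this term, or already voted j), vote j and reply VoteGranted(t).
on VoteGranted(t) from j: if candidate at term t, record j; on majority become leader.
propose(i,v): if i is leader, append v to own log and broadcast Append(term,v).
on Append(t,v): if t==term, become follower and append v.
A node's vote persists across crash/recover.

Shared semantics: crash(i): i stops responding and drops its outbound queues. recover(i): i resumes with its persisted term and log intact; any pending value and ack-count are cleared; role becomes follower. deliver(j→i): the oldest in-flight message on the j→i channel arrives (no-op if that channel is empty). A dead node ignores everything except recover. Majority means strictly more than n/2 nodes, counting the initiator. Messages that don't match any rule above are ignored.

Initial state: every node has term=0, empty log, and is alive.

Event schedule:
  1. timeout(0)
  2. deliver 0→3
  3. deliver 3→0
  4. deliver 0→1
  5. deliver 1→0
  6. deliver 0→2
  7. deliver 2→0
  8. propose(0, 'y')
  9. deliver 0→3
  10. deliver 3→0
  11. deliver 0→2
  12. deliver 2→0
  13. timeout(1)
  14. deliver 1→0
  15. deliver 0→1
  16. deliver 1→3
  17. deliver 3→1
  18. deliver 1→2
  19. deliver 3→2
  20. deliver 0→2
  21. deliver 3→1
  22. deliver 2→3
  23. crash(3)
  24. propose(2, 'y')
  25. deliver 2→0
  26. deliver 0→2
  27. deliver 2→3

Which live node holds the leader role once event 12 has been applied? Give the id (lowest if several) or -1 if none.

step 1 timeout(0): 0={cand,t=1,log=-}
step 2 deliver 0→3: 3={foll,t=1,log=-}
step 3 deliver 3→0: —
step 4 deliver 0→1: 1={foll,t=1,log=-}
step 5 deliver 1→0: 0={lead,t=1,log=-}
step 6 deliver 0→2: 2={foll,t=1,log=-}
step 7 deliver 2→0: —
step 8 propose(0,'y'): 0={lead,t=1,log=y}
step 9 deliver 0→3: 3={foll,t=1,log=y}
step 10 deliver 3→0: —
step 11 deliver 0→2: 2={foll,t=1,log=y}
step 12 deliver 2→0: —

0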